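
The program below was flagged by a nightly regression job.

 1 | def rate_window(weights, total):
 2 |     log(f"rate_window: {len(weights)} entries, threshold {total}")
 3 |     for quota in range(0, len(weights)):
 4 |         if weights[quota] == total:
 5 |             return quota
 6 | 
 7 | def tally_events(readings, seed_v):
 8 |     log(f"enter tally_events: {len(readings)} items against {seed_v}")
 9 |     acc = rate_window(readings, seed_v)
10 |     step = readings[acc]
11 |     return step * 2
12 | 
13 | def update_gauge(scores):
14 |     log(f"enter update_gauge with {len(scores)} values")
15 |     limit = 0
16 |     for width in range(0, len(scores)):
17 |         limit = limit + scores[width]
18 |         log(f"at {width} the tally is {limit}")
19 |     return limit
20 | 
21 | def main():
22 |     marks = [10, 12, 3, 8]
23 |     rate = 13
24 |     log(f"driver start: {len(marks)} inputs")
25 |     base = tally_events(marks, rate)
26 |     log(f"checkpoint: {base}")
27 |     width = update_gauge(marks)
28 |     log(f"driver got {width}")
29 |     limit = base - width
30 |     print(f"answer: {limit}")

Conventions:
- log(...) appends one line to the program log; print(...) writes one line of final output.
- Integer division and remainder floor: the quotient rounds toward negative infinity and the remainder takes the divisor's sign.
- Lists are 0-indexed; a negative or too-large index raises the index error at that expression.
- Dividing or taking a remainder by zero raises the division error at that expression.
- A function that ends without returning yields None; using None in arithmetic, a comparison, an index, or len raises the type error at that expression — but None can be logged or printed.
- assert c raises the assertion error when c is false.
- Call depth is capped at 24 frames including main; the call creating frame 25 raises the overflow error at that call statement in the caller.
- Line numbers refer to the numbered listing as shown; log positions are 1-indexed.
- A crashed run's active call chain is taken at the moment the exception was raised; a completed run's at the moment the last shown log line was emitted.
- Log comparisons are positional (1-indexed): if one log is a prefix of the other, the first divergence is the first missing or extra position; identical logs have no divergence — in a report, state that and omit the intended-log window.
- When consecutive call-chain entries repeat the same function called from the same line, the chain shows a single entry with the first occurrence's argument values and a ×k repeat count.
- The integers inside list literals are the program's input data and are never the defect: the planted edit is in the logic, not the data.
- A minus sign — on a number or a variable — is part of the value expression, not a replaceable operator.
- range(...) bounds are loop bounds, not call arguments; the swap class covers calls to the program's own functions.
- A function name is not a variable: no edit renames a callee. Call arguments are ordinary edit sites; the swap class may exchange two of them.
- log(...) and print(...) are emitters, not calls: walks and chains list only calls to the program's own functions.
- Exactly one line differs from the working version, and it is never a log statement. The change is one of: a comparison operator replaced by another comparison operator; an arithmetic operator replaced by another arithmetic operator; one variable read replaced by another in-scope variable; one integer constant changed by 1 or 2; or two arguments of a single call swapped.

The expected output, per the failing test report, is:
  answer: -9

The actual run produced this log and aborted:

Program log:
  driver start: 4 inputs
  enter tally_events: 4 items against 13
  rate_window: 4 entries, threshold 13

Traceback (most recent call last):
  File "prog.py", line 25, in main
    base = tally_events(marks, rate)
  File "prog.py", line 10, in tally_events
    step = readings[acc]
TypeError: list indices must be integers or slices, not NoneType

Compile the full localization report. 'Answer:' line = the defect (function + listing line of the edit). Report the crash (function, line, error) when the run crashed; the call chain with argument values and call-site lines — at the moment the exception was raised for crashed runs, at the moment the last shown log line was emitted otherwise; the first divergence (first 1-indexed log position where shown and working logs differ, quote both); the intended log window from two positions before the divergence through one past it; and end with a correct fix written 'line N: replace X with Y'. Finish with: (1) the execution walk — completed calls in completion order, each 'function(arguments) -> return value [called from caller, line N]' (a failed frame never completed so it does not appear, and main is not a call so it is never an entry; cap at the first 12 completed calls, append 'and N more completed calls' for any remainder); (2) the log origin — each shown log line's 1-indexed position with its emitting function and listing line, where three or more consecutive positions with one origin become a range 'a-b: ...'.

Answer: the defect is in main at line 23.
Core observation: Everything matches until log position 2, which reads 'enter tally_events: 4 items against 13' in place of 'enter tally_events: 4 items against 12'.
Crash: tally_events, line 10, TypeError.
Call chain: main -> tally_events([10, 12, 3, 8], 13) (called at line 25).
First divergence: position 2; shown 'enter tally_events: 4 items against 13' vs intended 'enter tally_events: 4 items against 12'.
Intended log window:
  1: driver start: 4 inputs
  2: enter tally_events: 4 items against 12
  3: rate_window: 4 entries, threshold 12
Execution walk:
  rate_window([10, 12, 3, 8], 13) -> None  [called from tally_events, line 9]
Log origin:
  1 — main, line 24
  2 — tally_events, line 8
  3 — rate_window, line 2
A correct fix: line 23: replace `13` with `12`.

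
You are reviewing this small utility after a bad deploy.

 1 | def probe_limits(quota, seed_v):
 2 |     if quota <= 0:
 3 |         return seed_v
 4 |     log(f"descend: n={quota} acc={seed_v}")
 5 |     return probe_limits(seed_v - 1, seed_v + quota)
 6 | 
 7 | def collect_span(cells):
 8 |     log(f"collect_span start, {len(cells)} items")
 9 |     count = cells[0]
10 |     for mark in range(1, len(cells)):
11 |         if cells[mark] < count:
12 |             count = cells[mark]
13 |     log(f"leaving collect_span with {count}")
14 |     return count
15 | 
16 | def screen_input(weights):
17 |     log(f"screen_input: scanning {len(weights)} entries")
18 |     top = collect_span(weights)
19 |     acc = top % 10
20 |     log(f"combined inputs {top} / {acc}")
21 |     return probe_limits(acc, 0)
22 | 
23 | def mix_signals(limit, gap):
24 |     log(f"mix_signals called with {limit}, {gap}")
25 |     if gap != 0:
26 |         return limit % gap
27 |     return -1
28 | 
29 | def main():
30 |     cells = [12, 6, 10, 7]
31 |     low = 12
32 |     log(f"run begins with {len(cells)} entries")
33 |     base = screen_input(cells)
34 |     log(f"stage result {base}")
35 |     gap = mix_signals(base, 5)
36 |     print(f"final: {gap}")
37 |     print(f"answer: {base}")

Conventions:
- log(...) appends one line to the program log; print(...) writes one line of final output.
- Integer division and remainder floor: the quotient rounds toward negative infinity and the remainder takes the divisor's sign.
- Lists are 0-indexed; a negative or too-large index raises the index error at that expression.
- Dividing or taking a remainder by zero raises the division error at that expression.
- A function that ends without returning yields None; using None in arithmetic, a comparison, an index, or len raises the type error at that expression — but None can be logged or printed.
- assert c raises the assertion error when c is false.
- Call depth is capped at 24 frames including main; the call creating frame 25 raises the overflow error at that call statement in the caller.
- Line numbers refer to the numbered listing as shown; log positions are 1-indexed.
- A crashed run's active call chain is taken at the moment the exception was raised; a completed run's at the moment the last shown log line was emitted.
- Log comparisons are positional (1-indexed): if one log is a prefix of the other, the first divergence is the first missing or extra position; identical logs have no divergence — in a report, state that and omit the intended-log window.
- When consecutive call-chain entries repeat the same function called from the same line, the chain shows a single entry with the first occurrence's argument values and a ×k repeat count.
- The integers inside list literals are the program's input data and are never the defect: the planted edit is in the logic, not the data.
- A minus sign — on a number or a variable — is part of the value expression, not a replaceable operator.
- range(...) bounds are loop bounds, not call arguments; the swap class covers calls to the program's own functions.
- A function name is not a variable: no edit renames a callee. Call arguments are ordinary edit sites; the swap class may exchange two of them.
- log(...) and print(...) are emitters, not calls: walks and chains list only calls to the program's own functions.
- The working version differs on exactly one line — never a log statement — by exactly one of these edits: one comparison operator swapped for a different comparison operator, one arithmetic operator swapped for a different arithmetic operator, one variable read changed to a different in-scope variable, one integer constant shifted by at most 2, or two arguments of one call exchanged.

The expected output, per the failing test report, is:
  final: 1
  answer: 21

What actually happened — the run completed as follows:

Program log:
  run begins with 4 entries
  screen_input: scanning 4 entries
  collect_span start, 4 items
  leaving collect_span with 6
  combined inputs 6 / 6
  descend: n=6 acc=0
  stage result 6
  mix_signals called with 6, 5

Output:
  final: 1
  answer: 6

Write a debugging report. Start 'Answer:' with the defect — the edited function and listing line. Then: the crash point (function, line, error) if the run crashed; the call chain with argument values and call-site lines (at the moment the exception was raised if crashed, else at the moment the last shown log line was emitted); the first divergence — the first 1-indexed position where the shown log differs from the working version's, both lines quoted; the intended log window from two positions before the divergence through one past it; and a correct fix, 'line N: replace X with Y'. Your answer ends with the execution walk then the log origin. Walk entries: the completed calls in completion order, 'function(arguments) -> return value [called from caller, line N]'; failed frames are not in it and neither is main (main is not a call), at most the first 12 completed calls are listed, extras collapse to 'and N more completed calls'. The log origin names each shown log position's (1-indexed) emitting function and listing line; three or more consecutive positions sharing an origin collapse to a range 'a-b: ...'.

Answer: the defect is in probe_limits at line 5.
Core observation: Position 7 is the first bad log line: 'stage result 6' should read 'descend: n=5 acc=6'.
Call chain: main -> mix_signals(6, 5) (called at line 35).
First divergence: position 7 — shown 'stage result 6', intended 'descend: n=5 acc=6'.
Intended log window:
  5: combined inputs 6 / 6
  6: descend: n=6 acc=0
  7: descend: n=5 acc=6
  8: descend: n=4 acc=11
Execution walk:
  collect_span([12, 6, 10, 7]) -> 6  [called from screen_input, line 18]
  probe_limits(-1, 6) -> 6  [called from probe_limits, line 5]
  probe_limits(6, 0) -> 6  [called from screen_input, line 21]
  screen_input([12, 6, 10, 7]) -> 6  [called from main, line 33]
  mix_signals(6, 5) -> 1  [called from main, line 35]
Log origins:
  1: emitted by main (line 32)
  2: emitted by screen_input (line 17)
  3: emitted by collect_span (line 8)
  4: emitted by collect_span (line 13)
  5: emitted by screen_input (line 20)
  6: emitted by probe_limits (line 4)
  7: emitted by main (line 34)
  8: emitted by mix_signals (line 24)
A correct fix: line 5: replace `seed_v - 1` with `quota - 1`.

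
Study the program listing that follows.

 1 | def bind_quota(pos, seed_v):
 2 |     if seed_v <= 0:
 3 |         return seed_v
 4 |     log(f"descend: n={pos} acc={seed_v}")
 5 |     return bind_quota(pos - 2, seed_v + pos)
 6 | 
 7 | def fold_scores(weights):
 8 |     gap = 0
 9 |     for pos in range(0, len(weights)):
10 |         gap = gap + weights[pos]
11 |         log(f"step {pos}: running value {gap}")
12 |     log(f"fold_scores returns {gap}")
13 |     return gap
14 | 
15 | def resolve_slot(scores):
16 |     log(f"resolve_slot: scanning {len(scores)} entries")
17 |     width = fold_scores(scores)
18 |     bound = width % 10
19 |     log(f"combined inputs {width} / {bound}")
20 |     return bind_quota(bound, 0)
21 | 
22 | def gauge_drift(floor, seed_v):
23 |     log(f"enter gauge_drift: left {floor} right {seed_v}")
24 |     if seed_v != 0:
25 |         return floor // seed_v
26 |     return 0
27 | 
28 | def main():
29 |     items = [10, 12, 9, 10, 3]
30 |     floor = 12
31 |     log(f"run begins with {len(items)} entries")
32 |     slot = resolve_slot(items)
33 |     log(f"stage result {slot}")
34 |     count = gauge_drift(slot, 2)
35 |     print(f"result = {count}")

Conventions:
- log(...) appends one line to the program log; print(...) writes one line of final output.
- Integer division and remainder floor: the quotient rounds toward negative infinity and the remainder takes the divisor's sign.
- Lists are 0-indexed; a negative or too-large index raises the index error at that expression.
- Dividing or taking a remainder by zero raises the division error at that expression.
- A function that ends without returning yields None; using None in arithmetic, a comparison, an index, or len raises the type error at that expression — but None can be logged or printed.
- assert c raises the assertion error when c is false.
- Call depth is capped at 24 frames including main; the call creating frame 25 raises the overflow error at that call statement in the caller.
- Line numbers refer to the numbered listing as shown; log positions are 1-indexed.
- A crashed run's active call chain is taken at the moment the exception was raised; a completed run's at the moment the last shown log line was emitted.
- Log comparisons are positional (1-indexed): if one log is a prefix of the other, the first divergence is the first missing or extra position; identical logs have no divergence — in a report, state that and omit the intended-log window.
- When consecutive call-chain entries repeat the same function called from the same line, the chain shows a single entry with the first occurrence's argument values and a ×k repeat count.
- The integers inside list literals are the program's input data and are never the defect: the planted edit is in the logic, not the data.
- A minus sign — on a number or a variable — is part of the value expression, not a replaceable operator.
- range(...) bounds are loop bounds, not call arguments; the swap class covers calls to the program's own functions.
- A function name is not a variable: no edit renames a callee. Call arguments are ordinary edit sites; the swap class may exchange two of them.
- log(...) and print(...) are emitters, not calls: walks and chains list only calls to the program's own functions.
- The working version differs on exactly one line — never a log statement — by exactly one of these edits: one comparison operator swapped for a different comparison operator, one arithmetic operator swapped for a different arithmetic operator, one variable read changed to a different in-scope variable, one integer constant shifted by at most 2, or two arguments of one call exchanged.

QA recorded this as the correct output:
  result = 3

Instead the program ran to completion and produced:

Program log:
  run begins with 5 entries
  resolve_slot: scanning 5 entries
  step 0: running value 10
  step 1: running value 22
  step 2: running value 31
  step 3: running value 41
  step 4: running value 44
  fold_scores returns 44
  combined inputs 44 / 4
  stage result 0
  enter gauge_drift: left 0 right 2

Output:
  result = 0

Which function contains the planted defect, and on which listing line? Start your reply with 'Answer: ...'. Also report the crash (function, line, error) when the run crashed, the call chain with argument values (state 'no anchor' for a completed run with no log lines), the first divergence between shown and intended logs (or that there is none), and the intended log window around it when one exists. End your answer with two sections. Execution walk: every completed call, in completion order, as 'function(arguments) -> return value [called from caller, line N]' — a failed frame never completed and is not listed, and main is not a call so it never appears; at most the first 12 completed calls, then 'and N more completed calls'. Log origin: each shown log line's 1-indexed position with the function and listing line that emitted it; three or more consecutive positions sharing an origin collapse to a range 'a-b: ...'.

Answer: the defect is in bind_quota at line 2.
Key observation: The earliest visible damage is log position 10 — 'stage result 0' rather than the intended 'descend: n=4 acc=0'.
Call chain: main -> gauge_drift(0, 2) (called at line 34).
First divergence: position 10; shown 'stage result 0' vs intended 'descend: n=4 acc=0'.
Intended log window:
  8: fold_scores returns 44
  9: combined inputs 44 / 4
  10: descend: n=4 acc=0
  11: descend: n=2 acc=4
Execution walk:
  fold_scores([10, 12, 9, 10, 3]) -> 44  [called from resolve_slot, line 17]
  bind_quota(4, 0) -> 0  [called from resolve_slot, line 20]
  resolve_slot([10, 12, 9, 10, 3]) -> 0  [called from main, line 32]
  gauge_drift(0, 2) -> 0  [called from main, line 34]
Origin of each log line:
  1 — main, line 31
  2 — resolve_slot, line 16
  3-7 — fold_scores, line 11
  8 — fold_scores, line 12
  9 — resolve_slot, line 19
  10 — main, line 33
  11 — gauge_drift, line 23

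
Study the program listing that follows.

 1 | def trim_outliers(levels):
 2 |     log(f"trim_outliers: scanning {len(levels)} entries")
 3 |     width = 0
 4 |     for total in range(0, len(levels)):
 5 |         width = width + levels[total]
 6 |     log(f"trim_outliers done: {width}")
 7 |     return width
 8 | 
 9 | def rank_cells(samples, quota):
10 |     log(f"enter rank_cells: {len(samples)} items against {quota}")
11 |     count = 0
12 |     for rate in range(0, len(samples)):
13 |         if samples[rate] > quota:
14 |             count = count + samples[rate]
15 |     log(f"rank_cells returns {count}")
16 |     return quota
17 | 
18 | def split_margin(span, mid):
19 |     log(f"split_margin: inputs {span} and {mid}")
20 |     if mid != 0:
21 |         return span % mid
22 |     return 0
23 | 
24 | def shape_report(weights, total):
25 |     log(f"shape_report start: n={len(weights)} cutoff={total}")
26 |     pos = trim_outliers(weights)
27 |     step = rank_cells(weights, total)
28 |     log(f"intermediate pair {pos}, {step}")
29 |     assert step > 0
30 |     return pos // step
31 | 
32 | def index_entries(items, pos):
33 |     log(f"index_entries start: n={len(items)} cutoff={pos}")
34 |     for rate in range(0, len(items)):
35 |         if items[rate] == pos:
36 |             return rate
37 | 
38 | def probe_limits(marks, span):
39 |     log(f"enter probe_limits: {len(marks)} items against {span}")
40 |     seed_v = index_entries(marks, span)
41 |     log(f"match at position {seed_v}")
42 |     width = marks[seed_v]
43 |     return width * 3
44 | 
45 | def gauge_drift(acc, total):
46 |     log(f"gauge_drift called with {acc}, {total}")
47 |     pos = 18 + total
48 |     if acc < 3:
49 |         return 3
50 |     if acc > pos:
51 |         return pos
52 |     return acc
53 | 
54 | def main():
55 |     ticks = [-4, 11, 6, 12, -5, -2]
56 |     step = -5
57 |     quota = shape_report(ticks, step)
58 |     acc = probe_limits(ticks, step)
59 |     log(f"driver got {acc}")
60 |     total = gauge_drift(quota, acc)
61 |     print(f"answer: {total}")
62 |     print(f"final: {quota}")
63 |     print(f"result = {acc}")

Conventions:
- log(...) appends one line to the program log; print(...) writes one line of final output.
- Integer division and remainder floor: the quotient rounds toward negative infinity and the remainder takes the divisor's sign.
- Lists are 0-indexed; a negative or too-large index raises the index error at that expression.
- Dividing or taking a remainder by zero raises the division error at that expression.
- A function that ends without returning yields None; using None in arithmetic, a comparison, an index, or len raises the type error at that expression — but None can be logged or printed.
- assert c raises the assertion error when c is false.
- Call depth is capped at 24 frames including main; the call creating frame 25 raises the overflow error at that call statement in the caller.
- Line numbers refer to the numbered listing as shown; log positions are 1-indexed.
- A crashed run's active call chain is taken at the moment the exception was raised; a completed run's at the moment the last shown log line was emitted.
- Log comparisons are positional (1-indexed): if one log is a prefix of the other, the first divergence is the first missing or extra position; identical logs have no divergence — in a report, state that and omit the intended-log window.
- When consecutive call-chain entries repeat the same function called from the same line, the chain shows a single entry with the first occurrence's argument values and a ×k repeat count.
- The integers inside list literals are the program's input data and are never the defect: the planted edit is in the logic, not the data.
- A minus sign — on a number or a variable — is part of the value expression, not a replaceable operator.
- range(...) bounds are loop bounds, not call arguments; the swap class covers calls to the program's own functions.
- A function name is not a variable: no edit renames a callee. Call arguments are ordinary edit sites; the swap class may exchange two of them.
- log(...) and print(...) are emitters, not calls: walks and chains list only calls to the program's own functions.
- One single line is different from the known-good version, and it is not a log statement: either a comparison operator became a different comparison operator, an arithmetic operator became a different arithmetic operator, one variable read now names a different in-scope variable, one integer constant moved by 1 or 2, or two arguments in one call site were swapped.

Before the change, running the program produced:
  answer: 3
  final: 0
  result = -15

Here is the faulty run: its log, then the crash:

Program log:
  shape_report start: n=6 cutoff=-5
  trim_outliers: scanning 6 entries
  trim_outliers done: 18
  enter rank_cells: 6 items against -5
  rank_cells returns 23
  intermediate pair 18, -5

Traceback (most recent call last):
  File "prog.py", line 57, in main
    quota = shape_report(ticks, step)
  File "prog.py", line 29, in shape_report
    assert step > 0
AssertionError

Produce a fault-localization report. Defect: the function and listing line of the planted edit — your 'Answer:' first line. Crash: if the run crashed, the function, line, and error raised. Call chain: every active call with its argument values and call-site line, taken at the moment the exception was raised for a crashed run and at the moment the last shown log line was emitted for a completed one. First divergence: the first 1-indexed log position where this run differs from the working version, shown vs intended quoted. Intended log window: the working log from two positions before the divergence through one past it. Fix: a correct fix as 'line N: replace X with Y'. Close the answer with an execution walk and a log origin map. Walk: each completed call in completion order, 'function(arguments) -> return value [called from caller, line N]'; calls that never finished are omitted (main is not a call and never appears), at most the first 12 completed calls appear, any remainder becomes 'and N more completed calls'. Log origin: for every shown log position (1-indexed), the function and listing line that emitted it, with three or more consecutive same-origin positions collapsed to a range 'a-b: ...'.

Answer: the defect is in rank_cells at line 16.
The tell: The earliest visible damage is log position 6 — 'intermediate pair 18, -5' rather than the intended 'intermediate pair 18, 23'.
Crash: shape_report, line 29, AssertionError.
Call chain: main -> shape_report([-4, 11, 6, 12, -5, -2], -5) (called at line 57).
First divergence: position 6; shown 'intermediate pair 18, -5' vs intended 'intermediate pair 18, 23'.
Intended log window:
  4: enter rank_cells: 6 items against -5
  5: rank_cells returns 23
  6: intermediate pair 18, 23
  7: enter probe_limits: 6 items against -5
Execution walk:
  trim_outliers([-4, 11, 6, 12, -5, -2]) -> 18  [called from shape_report, line 26]
  rank_cells([-4, 11, 6, 12, -5, -2], -5) -> -5  [called from shape_report, line 27]
Log origin:
  1: emitted by shape_report (line 25)
  2: emitted by trim_outliers (line 2)
  3: emitted by trim_outliers (line 6)
  4: emitted by rank_cells (line 10)
  5: emitted by rank_cells (line 15)
  6: emitted by shape_report (line 28)
A correct fix: line 16: replace `quota` with `count`.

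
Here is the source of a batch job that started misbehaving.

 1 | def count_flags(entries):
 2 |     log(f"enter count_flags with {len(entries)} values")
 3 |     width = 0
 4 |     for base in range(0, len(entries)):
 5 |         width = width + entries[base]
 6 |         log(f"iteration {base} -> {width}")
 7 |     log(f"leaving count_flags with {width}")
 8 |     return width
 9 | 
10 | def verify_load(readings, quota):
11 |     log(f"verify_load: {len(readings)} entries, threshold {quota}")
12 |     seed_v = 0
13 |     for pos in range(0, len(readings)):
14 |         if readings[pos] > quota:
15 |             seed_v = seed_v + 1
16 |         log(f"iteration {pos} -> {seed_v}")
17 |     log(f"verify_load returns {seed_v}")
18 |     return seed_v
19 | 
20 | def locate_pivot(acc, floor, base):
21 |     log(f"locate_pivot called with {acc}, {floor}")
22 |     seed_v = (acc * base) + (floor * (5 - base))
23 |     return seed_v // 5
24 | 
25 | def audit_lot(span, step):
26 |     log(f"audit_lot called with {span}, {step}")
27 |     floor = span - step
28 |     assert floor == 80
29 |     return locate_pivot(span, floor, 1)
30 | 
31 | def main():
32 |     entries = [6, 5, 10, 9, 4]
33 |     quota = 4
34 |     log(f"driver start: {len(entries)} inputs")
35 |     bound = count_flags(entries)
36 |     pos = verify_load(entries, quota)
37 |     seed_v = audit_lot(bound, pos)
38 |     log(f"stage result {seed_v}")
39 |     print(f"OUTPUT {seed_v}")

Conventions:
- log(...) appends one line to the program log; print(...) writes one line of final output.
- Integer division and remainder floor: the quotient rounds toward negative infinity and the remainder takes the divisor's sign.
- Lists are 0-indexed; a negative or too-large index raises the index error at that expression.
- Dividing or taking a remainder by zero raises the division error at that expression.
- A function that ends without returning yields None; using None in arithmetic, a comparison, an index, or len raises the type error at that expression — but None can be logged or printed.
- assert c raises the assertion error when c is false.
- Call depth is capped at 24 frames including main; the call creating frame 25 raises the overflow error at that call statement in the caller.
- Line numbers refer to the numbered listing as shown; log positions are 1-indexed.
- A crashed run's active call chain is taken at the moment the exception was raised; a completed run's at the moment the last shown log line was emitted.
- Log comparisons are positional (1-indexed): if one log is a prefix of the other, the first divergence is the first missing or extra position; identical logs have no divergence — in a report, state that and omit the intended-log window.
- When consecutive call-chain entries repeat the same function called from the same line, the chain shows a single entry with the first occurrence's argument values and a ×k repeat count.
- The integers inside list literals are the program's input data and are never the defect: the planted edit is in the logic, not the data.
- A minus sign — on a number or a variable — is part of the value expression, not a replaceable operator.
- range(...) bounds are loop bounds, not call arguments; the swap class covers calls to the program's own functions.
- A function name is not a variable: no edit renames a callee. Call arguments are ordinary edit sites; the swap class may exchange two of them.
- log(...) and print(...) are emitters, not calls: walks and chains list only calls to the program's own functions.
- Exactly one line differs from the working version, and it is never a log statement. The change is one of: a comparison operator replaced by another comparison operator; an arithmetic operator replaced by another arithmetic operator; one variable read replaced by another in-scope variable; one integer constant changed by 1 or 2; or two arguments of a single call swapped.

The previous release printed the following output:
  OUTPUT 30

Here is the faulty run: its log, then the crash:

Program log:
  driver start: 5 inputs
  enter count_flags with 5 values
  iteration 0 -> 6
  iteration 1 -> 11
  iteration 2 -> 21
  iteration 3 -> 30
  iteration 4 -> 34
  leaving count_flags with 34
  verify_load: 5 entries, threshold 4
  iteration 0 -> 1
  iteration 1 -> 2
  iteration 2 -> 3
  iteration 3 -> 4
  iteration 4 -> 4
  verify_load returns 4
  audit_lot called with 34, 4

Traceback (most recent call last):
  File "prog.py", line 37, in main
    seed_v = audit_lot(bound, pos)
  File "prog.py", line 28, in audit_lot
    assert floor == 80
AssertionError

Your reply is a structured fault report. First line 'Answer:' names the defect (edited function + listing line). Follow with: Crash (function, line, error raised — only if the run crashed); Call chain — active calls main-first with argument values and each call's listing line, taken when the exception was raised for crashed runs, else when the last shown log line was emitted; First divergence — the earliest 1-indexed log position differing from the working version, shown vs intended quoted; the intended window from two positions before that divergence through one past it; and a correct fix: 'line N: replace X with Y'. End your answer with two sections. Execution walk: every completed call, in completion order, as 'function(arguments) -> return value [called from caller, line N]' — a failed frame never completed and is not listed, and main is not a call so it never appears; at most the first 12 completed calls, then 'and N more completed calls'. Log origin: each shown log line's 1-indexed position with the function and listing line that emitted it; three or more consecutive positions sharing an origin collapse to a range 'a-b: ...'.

Answer: the defect is in audit_lot at line 28.
The tell: The shown log is a 16-line prefix of the intended one, whose next entry is 'locate_pivot called with 34, 30'.
Crash: audit_lot, line 28, AssertionError.
Call chain: main -> audit_lot(34, 4) (called at line 37).
First divergence: position 17 (shown log ended at 16 lines; the working version continues: 'locate_pivot called with 34, 30').
Intended log window:
  15: verify_load returns 4
  16: audit_lot called with 34, 4
  17: locate_pivot called with 34, 30
  18: stage result 30
Execution walk:
  count_flags([6, 5, 10, 9, 4]) -> 34  [called from main, line 35]
  verify_load([6, 5, 10, 9, 4], 4) -> 4  [called from main, line 36]
Log origin:
  1: logged in main at line 34
  2: logged in count_flags at line 2
  3-7: logged in count_flags at line 6
  8: logged in count_flags at line 7
  9: logged in verify_load at line 11
  10-14: logged in verify_load at line 16
  15: logged in verify_load at line 17
  16: logged in audit_lot at line 26
A correct fix: line 28: replace `==` with `<=`.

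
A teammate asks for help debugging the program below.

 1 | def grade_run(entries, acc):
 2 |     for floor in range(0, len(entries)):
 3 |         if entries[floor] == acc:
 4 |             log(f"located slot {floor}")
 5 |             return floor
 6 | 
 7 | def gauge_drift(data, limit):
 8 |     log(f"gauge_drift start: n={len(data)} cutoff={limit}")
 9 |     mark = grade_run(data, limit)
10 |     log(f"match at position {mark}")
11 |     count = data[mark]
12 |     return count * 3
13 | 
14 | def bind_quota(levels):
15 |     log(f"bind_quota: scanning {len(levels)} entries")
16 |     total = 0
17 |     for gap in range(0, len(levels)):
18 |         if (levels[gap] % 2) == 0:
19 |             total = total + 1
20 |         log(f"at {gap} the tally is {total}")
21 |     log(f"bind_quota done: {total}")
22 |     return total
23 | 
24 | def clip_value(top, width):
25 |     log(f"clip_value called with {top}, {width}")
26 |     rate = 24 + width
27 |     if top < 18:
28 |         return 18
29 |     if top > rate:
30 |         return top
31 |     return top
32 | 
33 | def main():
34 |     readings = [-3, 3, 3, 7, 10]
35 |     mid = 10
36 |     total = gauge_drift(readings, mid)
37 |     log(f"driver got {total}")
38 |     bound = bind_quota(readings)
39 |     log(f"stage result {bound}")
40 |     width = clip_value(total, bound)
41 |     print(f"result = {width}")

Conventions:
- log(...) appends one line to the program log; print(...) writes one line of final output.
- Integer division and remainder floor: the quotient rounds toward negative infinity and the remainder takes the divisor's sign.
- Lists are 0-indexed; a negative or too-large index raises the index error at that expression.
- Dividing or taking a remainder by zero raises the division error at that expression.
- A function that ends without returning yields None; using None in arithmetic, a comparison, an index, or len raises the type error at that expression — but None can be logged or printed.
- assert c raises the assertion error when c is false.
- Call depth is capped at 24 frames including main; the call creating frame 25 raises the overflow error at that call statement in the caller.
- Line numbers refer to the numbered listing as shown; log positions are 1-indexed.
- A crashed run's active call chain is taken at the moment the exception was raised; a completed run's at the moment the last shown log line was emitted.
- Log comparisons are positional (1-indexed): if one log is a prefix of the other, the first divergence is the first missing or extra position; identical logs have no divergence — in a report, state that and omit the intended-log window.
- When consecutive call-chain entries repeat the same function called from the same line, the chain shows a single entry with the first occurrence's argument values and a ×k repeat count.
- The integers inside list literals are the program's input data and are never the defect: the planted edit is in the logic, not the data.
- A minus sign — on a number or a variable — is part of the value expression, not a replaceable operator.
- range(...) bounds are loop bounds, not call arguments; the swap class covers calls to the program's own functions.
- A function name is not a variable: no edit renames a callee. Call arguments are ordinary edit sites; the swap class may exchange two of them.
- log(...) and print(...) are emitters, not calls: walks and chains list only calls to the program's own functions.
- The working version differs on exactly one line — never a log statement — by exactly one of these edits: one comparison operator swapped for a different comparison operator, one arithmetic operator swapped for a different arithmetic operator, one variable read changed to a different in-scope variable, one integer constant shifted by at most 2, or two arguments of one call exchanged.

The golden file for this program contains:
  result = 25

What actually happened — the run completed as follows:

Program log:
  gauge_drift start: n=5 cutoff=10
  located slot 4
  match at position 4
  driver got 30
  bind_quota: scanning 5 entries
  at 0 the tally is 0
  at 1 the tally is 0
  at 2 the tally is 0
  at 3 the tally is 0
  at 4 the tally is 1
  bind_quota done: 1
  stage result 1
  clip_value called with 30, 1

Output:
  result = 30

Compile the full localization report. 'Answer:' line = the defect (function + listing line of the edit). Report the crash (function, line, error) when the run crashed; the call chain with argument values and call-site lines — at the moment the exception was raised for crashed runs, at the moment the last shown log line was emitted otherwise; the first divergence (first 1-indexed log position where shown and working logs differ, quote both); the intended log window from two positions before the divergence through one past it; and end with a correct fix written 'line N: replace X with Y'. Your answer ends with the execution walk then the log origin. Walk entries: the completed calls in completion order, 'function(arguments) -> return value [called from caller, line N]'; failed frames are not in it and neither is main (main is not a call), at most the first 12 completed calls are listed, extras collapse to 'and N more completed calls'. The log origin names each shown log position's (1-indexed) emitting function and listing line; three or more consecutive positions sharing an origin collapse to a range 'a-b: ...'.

Answer: the defect is in clip_value at line 30.
The tell: The two runs log identically and part ways only at the printed values.
Call chain: main -> clip_value(30, 1) (called at line 40).
First divergence: none (the log streams are identical).
Execution walk:
  grade_run([-3, 3, 3, 7, 10], 10) -> 4  [called from gauge_drift, line 9]
  gauge_drift([-3, 3, 3, 7, 10], 10) -> 30  [called from main, line 36]
  bind_quota([-3, 3, 3, 7, 10]) -> 1  [called from main, line 38]
  clip_value(30, 1) -> 30  [called from main, line 40]
Origin of each log line:
  1: from gauge_drift, line 8
  2: from grade_run, line 4
  3: from gauge_drift, line 10
  4: from main, line 37
  5: from bind_quota, line 15
  6-10: from bind_quota, line 20
  11: from bind_quota, line 21
  12: from main, line 39
  13: from clip_value, line 25
A correct fix: line 30: replace `top` with `rate`.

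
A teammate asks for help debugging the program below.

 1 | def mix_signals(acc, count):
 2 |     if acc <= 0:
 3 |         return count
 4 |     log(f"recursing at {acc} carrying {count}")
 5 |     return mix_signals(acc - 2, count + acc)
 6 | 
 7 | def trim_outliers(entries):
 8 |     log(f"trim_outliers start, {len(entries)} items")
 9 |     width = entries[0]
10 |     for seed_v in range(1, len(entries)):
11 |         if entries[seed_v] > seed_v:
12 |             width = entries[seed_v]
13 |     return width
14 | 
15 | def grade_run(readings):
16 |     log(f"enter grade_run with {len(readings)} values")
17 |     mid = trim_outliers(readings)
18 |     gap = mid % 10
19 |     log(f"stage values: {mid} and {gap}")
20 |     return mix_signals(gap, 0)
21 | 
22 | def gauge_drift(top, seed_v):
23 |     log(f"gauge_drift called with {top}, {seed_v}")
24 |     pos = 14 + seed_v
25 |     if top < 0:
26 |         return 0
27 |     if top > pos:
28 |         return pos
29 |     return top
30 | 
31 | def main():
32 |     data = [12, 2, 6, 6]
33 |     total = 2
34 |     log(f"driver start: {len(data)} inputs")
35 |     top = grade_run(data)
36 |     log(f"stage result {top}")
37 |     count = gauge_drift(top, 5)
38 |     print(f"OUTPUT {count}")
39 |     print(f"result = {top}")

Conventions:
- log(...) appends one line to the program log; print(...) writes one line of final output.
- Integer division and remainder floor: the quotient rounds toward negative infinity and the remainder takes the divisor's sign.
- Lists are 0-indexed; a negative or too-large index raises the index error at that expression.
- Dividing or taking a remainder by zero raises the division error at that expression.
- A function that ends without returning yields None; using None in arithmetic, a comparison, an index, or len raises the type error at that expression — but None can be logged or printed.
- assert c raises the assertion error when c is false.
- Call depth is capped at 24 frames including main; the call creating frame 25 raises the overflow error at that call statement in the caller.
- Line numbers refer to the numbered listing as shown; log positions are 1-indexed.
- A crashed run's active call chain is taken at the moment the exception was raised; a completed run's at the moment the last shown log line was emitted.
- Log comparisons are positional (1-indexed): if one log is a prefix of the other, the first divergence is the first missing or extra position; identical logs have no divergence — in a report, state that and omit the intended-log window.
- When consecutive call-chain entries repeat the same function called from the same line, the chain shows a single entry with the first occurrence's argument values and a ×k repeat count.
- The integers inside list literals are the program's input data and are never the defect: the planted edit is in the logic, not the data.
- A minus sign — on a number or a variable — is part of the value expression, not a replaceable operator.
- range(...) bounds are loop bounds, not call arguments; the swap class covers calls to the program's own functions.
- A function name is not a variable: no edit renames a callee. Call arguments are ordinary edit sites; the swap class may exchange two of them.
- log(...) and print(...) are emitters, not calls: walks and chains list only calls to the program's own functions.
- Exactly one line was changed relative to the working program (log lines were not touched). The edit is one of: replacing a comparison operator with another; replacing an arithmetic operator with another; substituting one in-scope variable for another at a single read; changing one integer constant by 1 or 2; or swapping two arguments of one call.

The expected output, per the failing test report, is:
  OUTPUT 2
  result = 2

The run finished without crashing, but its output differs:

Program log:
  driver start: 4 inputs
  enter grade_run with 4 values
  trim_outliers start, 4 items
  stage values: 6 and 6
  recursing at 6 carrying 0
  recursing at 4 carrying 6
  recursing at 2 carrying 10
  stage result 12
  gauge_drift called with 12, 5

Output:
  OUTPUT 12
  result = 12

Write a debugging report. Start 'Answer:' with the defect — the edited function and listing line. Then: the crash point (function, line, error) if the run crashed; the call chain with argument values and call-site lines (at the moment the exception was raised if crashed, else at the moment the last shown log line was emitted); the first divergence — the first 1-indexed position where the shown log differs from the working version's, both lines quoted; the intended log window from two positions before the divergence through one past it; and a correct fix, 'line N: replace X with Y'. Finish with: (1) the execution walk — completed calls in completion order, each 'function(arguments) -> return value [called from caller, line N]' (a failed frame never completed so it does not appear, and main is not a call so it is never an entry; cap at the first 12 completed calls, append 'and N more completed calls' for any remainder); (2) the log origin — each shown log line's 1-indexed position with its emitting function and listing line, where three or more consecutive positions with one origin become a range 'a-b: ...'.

Answer: the defect is in trim_outliers at line 11.
Key observation: At log position 4 the runs split — shown 'stage values: 6 and 6', but the working version logs 'stage values: 12 and 2'.
Call chain: main -> gauge_drift(12, 5) (called at line 37).
First divergence: at position 4 the run shows 'stage values: 6 and 6' where the working version logs 'stage values: 12 and 2'.
Intended log window:
  2: enter grade_run with 4 values
  3: trim_outliers start, 4 items
  4: stage values: 12 and 2
  5: recursing at 2 carrying 0
Execution walk:
  trim_outliers([12, 2, 6, 6]) -> 6  [called from grade_run, line 17]
  mix_signals(0, 12) -> 12  [called from mix_signals, line 5]
  mix_signals(2, 10) -> 12  [called from mix_signals, line 5]
  mix_signals(4, 6) -> 12  [called from mix_signals, line 5]
  mix_signals(6, 0) -> 12  [called from grade_run, line 20]
  grade_run([12, 2, 6, 6]) -> 12  [called from main, line 35]
  gauge_drift(12, 5) -> 12  [called from main, line 37]
Log origin:
  1: emitted by main (line 34)
  2: emitted by grade_run (line 16)
  3: emitted by trim_outliers (line 8)
  4: emitted by grade_run (line 19)
  5-7: emitted by mix_signals (line 4)
  8: emitted by main (line 36)
  9: emitted by gauge_drift (line 23)
A correct fix: line 11: replace `entries[seed_v] > seed_v` with `entries[seed_v] > width`.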